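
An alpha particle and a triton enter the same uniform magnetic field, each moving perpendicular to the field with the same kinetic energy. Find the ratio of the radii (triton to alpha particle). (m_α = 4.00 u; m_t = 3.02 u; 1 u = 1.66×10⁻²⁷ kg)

r = √(2mK)/(qB) ⇒ at equal K, r ∝ √m/q.
r_{triton}/r_{alpha particle} = 1.74.

ratio ≈ 1.74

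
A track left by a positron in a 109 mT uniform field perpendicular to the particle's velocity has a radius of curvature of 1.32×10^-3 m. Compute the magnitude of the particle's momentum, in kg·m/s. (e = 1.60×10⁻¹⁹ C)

Since qvB = mv²/r, the momentum p = mv = qBr.
p = (1×1.60×10^-19)(0.109)(1.32×10^-3) = 2.30×10^-23 kg·m/s.

p ≈ 2.30×10^-23 kg·m/s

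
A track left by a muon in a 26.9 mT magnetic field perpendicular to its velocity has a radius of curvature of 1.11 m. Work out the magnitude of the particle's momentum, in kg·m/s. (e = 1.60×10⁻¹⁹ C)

p ≈ 4.78×10^-21 kg·m/s

Since qvB = mv²/r, the momentum p = mv = qBr.
p = (1×1.60×10^-19)(0.0269)(1.11) = 4.78×10^-21 kg·m/s.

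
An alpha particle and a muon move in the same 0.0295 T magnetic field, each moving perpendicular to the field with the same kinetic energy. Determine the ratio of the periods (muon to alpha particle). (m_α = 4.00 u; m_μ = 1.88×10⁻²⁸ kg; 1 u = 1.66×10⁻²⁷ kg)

T = 2πm/(qB) is independent of speed, so T₂/T₁ = (m₂/q₂)/(m₁/q₁).
T_{muon}/T_{alpha particle} = (1.88×10^-28/1e) / (6.64×10^-27/2e) = 0.0566.

ratio ≈ 0.0566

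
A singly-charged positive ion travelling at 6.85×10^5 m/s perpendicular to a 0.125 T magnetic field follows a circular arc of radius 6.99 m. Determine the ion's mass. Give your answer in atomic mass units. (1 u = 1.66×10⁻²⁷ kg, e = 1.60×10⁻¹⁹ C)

qvB = mv²/r ⇒ m = qBr/v.
m = (1×1.60×10^-19)(0.125)(6.99) / (6.85×10^5) = 2.04×10^-25 kg = 123 u.

m ≈ 123 u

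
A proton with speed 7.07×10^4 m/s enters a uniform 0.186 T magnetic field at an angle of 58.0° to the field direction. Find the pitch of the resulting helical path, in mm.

The velocity component along B is v∥ = v cos58.0° = 3.75×10^4 m/s.
The cyclotron period T = 2πm/(qB) = 3.53×10^-7 s is set by m, q, B alone.
Pitch = v∥·T = (3.75×10^4)(3.53×10^-7) = 0.0132 m.

pitch ≈ 13.2 mm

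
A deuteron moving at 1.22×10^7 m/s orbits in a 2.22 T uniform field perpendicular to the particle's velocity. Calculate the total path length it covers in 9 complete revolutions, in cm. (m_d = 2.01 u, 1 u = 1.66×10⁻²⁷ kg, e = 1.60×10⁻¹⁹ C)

L ≈ 648 cm

r = mv/(qB) = 0.115 m, so one revolution covers 2πr = 0.720 m.
In 9 revolutions: L = 9·2πr = 6.48 m.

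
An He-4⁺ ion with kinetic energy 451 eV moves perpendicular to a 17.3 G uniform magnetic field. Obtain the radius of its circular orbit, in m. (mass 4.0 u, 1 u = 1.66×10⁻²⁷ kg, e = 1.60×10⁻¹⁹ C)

Convert the energy: K = 451 eV = 7.22×10^-17 J.
v = √(2K/m) = √(2·7.22×10^-17/6.64×10^-27) = 1.47×10^5 m/s.
r = mv/(qB) = (6.64×10^-27)(1.47×10^5) / [(1×1.60×10^-19)(1.73×10^-3)] = 3.54 m.

r ≈ 3.54 m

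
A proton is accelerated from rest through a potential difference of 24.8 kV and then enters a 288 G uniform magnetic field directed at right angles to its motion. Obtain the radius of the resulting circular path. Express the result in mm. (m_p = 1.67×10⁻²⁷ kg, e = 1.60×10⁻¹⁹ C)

The kinetic energy gained is K = qV = (1×1.60×10^-19)(2.48×10^4) = 3.97×10^-15 J.
v = √(2K/m) = 2.18×10^6 m/s.
r = mv/(qB) = (1.67×10^-27)(2.18×10^6) / [(1×1.60×10^-19)(0.0288)] = 0.790 m.

r ≈ 790 mm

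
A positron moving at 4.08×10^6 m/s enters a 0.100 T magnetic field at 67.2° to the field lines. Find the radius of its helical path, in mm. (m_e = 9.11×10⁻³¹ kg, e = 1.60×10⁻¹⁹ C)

r ≈ 0.214 mm

Only the perpendicular component v⊥ = v sin67.2° = 3.76×10^6 m/s is bent by the field.
r = m v⊥ /(qB) = (9.11×10^-31)(3.76×10^6) / [(1×1.60×10^-19)(0.100)] = 2.14×10^-4 m.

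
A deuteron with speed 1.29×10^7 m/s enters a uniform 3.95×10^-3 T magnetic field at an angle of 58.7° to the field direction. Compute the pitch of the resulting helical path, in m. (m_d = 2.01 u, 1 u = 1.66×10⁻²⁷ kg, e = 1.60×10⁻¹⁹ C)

The velocity component along B is v∥ = v cos58.7° = 6.70×10^6 m/s.
The cyclotron period T = 2πm/(qB) = 3.32×10^-5 s is set by m, q, B alone.
Pitch = v∥·T = (6.70×10^6)(3.32×10^-5) = 222 m.

pitch ≈ 222 m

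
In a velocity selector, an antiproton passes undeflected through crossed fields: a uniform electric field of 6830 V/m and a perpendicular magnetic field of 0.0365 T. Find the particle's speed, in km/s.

For zero net force, qE = qvB, so v = E/B.
v = (6830) / (0.0365) = 1.87×10^5 m/s.

v ≈ 187 km/s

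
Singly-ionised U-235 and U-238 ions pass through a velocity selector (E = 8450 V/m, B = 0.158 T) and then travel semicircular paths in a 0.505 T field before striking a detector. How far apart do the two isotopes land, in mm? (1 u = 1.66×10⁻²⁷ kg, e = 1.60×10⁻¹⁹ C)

Both emerge at v = E/B₁ = 5.35×10^4 m/s.
r = mv/(qB₂), so r₁ = 0.25820 m and r₂ = 0.26150 m, giving Δr = 3.30×10^-3 m.
After a semicircle each ion lands a diameter 2r from the entry slit, so the separation is 2Δr = 6.59×10^-3 m.

Δd ≈ 6.59 mm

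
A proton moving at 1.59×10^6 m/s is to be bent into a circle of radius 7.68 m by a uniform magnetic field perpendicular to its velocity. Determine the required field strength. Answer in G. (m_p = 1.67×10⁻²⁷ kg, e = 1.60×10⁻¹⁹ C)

B ≈ 21.6 G

qvB = mv²/r gives B = mv/(qr).
B = (1.67×10^-27)(1.59×10^6) / [(1×1.60×10^-19)(7.68)] = 2.16×10^-3 T.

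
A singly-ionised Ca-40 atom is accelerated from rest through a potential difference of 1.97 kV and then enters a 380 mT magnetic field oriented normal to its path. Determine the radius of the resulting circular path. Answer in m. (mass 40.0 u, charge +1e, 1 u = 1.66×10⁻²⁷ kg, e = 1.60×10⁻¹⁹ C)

r ≈ 0.106 m

The kinetic energy gained is K = qV = (1×1.60×10^-19)(1970) = 3.15×10^-16 J.
v = √(2K/m) = 9.74×10^4 m/s.
r = mv/(qB) = (6.64×10^-26)(9.74×10^4) / [(1×1.60×10^-19)(0.380)] = 0.106 m.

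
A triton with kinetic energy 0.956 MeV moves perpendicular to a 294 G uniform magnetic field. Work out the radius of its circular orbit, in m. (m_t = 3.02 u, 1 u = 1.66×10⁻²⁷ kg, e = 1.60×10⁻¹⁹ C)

Convert the energy: K = 0.956 MeV = 1.53×10^-13 J.
v = √(2K/m) = √(2·1.53×10^-13/5.01×10^-27) = 7.81×10^6 m/s.
r = mv/(qB) = (5.01×10^-27)(7.81×10^6) / [(1×1.60×10^-19)(0.0294)] = 8.33 m.

r ≈ 8.33 m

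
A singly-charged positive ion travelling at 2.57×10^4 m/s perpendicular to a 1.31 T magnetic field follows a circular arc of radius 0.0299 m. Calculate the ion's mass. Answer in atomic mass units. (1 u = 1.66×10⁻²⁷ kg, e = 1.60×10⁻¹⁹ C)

m ≈ 147 u

qvB = mv²/r ⇒ m = qBr/v.
m = (1×1.60×10^-19)(1.31)(0.0299) / (2.57×10^4) = 2.44×10^-25 kg = 147 u.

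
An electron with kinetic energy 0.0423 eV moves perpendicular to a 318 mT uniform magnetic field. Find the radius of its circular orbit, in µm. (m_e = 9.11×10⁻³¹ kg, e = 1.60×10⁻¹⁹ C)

Convert the energy: K = 0.0423 eV = 6.77×10^-21 J.
v = √(2K/m) = √(2·6.77×10^-21/9.11×10^-31) = 1.22×10^5 m/s.
r = mv/(qB) = (9.11×10^-31)(1.22×10^5) / [(1×1.60×10^-19)(0.318)] = 2.18×10^-6 m.

r ≈ 2.18 µm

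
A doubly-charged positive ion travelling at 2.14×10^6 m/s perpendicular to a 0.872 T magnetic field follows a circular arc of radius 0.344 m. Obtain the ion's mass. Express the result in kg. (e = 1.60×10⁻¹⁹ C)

qvB = mv²/r ⇒ m = qBr/v.
m = (2×1.60×10^-19)(0.872)(0.344) / (2.14×10^6) = 4.49×10^-26 kg.

m ≈ 4.49×10^-26 kg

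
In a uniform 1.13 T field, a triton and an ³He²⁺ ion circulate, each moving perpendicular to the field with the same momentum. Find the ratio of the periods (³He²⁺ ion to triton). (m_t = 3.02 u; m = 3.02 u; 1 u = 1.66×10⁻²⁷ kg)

T = 2πm/(qB) is independent of speed, so T₂/T₁ = (m₂/q₂)/(m₁/q₁).
T_{³He²⁺ ion}/T_{triton} = (5.01×10^-27/2e) / (5.01×10^-27/1e) = 0.500.

ratio ≈ 0.500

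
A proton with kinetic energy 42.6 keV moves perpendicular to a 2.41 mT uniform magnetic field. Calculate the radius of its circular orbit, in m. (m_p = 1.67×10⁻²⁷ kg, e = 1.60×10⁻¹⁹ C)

r ≈ 12.4 m

Convert the energy: K = 42.6 keV = 6.82×10^-15 J.
v = √(2K/m) = √(2·6.82×10^-15/1.67×10^-27) = 2.86×10^6 m/s.
r = mv/(qB) = (1.67×10^-27)(2.86×10^6) / [(1×1.60×10^-19)(2.41×10^-3)] = 12.4 m.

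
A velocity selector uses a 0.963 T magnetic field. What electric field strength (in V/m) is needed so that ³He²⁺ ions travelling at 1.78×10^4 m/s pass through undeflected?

qE = qvB ⇒ E = vB = (1.78×10^4)(0.963) = 1.71×10^4 V/m.

E ≈ 1.71×10^4 V/m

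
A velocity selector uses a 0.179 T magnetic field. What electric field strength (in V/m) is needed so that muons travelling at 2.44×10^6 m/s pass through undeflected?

qE = qvB ⇒ E = vB = (2.44×10^6)(0.179) = 4.37×10^5 V/m.

E ≈ 4.37×10^5 V/m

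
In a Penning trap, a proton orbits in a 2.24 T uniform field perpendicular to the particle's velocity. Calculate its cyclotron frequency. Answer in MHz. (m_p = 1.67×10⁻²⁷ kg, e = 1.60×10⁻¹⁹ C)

f ≈ 34.2 MHz

f = qB/(2πm) = (1×1.60×10^-19)(2.24) / [2π(1.67×10^-27)] = 3.42×10^7 Hz.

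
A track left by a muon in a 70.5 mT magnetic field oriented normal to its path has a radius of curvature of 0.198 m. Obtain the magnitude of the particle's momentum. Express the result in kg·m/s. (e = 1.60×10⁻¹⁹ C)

p ≈ 2.23×10^-21 kg·m/s

Since qvB = mv²/r, the momentum p = mv = qBr.
p = (1×1.60×10^-19)(0.0705)(0.198) = 2.23×10^-21 kg·m/s.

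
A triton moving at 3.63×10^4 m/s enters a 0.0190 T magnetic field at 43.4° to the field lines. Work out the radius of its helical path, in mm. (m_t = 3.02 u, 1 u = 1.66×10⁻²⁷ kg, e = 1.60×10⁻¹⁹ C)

r ≈ 41.1 mm

Only the perpendicular component v⊥ = v sin43.4° = 2.49×10^4 m/s is bent by the field.
r = m v⊥ /(qB) = (5.01×10^-27)(2.49×10^4) / [(1×1.60×10^-19)(0.0190)] = 0.0411 m.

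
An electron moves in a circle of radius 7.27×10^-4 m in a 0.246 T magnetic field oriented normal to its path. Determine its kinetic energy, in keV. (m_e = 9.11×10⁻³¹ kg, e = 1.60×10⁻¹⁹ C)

v = qBr/m = (1×1.60×10^-19)(0.246)(7.27×10^-4) / (9.11×10^-31) = 3.14×10^7 m/s.
K = ½mv² = 0.5·(9.11×10^-31)·(3.14×10^7)² = 4.49×10^-16 J = 2.81 keV.

K ≈ 2.81 keV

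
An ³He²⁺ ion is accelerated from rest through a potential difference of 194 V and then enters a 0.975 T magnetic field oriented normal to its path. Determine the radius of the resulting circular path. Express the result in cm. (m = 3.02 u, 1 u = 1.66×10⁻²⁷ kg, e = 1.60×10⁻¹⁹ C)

r ≈ 0.253 cm

The kinetic energy gained is K = qV = (2×1.60×10^-19)(194) = 6.21×10^-17 J.
v = √(2K/m) = 1.57×10^5 m/s.
r = mv/(qB) = (5.01×10^-27)(1.57×10^5) / [(2×1.60×10^-19)(0.975)] = 2.53×10^-3 m.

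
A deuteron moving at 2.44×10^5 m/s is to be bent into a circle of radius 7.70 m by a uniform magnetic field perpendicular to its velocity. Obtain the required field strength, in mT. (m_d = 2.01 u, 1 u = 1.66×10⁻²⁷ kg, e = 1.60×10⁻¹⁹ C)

B ≈ 0.661 mT

qvB = mv²/r gives B = mv/(qr).
B = (3.34×10^-27)(2.44×10^5) / [(1×1.60×10^-19)(7.70)] = 6.61×10^-4 T.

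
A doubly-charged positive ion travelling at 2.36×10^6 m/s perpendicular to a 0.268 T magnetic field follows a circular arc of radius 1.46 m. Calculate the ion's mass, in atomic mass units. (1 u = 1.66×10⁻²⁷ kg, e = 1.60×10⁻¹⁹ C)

qvB = mv²/r ⇒ m = qBr/v.
m = (2×1.60×10^-19)(0.268)(1.46) / (2.36×10^6) = 5.31×10^-26 kg = 32.0 u.

m ≈ 32.0 u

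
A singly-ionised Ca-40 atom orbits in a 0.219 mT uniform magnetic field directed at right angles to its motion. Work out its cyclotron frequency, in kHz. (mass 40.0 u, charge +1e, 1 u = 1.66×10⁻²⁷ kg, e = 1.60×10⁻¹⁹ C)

f ≈ 0.0840 kHz

f = qB/(2πm) = (1×1.60×10^-19)(2.19×10^-4) / [2π(6.64×10^-26)] = 84.0 Hz.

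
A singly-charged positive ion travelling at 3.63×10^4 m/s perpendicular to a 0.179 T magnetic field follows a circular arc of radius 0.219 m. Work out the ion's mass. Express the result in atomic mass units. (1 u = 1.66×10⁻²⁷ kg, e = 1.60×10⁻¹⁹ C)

qvB = mv²/r ⇒ m = qBr/v.
m = (1×1.60×10^-19)(0.179)(0.219) / (3.63×10^4) = 1.73×10^-25 kg = 104 u.

m ≈ 104 u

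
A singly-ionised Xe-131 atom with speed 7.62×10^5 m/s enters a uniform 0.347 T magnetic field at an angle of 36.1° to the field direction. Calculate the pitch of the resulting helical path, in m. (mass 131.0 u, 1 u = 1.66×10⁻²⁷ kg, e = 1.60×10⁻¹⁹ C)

The velocity component along B is v∥ = v cos36.1° = 6.16×10^5 m/s.
The cyclotron period T = 2πm/(qB) = 2.46×10^-5 s is set by m, q, B alone.
Pitch = v∥·T = (6.16×10^5)(2.46×10^-5) = 15.2 m.

pitch ≈ 15.2 m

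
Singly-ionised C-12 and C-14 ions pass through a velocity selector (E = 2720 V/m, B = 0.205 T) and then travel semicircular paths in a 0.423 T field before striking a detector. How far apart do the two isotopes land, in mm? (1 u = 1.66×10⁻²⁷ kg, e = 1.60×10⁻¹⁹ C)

Both emerge at v = E/B₁ = 1.33×10^4 m/s.
r = mv/(qB₂), so r₁ = 3.905×10^-3 m and r₂ = 4.556×10^-3 m, giving Δr = 6.51×10^-4 m.
After a semicircle each ion lands a diameter 2r from the entry slit, so the separation is 2Δr = 1.30×10^-3 m.

Δd ≈ 1.30 mm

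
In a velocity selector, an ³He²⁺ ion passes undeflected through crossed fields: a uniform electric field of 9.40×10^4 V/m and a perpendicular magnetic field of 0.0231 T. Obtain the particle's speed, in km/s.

v ≈ 4070 km/s

For zero net force, qE = qvB, so v = E/B.
v = (9.40×10^4) / (0.0231) = 4.07×10^6 m/s.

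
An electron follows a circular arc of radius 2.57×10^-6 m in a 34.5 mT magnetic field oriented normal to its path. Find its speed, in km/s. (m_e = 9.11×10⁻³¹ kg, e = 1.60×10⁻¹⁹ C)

v ≈ 15.6 km/s

From qvB = mv²/r, v = qBr/m.
v = (1×1.60×10^-19)(0.0345)(2.57×10^-6) / (9.11×10^-31) = 1.56×10^4 m/s.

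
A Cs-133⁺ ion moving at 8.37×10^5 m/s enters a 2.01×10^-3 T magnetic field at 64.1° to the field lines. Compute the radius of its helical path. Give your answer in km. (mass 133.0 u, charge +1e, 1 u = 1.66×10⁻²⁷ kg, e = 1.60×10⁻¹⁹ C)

Only the perpendicular component v⊥ = v sin64.1° = 7.53×10^5 m/s is bent by the field.
r = m v⊥ /(qB) = (2.21×10^-25)(7.53×10^5) / [(1×1.60×10^-19)(2.01×10^-3)] = 517 m.

r ≈ 0.517 km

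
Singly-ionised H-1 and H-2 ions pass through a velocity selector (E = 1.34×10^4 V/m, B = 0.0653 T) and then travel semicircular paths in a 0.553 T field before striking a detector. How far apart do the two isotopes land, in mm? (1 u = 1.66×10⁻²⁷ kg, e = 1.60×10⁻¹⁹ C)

Δd ≈ 7.70 mm

Both emerge at v = E/B₁ = 2.05×10^5 m/s.
r = mv/(qB₂), so r₁ = 3.85×10^-3 m and r₂ = 7.70×10^-3 m, giving Δr = 3.85×10^-3 m.
After a semicircle each ion lands a diameter 2r from the entry slit, so the separation is 2Δr = 7.70×10^-3 m.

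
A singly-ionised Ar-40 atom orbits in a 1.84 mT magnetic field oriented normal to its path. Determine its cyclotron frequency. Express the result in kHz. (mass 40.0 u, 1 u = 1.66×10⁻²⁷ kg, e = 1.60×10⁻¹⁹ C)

f = qB/(2πm) = (1×1.60×10^-19)(1.84×10^-3) / [2π(6.64×10^-26)] = 706 Hz.

f ≈ 0.706 kHz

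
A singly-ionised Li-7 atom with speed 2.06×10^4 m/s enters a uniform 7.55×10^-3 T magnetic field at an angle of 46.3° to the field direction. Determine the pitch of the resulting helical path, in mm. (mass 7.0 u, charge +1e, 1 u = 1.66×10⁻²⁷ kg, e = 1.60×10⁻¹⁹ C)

The velocity component along B is v∥ = v cos46.3° = 1.42×10^4 m/s.
The cyclotron period T = 2πm/(qB) = 6.04×10^-5 s is set by m, q, B alone.
Pitch = v∥·T = (1.42×10^4)(6.04×10^-5) = 0.860 m.

pitch ≈ 860 mm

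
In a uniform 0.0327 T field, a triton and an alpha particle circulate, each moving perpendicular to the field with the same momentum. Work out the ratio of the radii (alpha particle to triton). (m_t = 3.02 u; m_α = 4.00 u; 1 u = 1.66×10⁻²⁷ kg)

r = p/(qB) ⇒ at equal p, r ∝ 1/q.
r_{alpha particle}/r_{triton} = 0.500.

ratio ≈ 0.500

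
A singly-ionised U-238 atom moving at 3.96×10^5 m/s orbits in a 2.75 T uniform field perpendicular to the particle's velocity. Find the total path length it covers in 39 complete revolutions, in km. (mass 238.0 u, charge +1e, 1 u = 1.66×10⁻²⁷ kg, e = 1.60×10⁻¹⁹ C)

r = mv/(qB) = 0.356 m, so one revolution covers 2πr = 2.23 m.
In 39 revolutions: L = 39·2πr = 87.1 m.

L ≈ 0.0871 km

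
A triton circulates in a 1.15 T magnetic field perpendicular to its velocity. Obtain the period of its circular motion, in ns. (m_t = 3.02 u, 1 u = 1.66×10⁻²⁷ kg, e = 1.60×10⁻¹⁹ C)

The cyclotron period is independent of speed: T = 2πm/(qB).
T = 2π(5.01×10^-27) / [(1×1.60×10^-19)(1.15)] = 1.71×10^-7 s.

T ≈ 171 ns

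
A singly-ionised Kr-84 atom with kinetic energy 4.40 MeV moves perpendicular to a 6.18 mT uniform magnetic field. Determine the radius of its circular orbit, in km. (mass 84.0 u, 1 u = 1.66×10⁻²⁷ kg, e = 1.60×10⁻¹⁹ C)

Convert the energy: K = 4.40 MeV = 7.04×10^-13 J.
v = √(2K/m) = √(2·7.04×10^-13/1.39×10^-25) = 3.18×10^6 m/s.
r = mv/(qB) = (1.39×10^-25)(3.18×10^6) / [(1×1.60×10^-19)(6.18×10^-3)] = 448 m.

r ≈ 0.448 km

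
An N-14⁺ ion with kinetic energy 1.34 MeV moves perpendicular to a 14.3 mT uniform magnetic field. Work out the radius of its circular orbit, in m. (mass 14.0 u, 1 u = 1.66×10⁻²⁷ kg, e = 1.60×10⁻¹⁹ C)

r ≈ 43.6 m

Convert the energy: K = 1.34 MeV = 2.14×10^-13 J.
v = √(2K/m) = √(2·2.14×10^-13/2.32×10^-26) = 4.30×10^6 m/s.
r = mv/(qB) = (2.32×10^-26)(4.30×10^6) / [(1×1.60×10^-19)(0.0143)] = 43.6 m.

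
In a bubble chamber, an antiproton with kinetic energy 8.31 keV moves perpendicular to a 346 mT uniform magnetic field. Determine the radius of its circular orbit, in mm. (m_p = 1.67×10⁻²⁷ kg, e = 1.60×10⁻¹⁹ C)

Convert the energy: K = 8.31 keV = 1.33×10^-15 J.
v = √(2K/m) = √(2·1.33×10^-15/1.67×10^-27) = 1.26×10^6 m/s.
r = mv/(qB) = (1.67×10^-27)(1.26×10^6) / [(1×1.60×10^-19)(0.346)] = 0.0381 m.

r ≈ 38.1 mm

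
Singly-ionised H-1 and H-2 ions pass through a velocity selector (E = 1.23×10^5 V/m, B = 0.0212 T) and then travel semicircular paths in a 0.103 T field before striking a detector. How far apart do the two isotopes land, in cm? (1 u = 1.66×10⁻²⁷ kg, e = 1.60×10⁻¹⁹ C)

Δd ≈ 117 cm

Both emerge at v = E/B₁ = 5.80×10^6 m/s.
r = mv/(qB₂), so r₁ = 0.5844 m and r₂ = 1.169 m, giving Δr = 0.584 m.
After a semicircle each ion lands a diameter 2r from the entry slit, so the separation is 2Δr = 1.17 m.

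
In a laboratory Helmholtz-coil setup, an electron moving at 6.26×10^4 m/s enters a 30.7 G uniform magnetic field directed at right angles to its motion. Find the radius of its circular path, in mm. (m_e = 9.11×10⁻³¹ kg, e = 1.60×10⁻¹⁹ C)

The magnetic force provides the centripetal force: qvB = mv²/r, so r = mv/(qB).
r = (9.11×10^-31 kg)(6.26×10^4 m/s) / [(1×1.60×10^-19 C)(3.07×10^-3 T)] = 1.16×10^-4 m.

r ≈ 0.116 mm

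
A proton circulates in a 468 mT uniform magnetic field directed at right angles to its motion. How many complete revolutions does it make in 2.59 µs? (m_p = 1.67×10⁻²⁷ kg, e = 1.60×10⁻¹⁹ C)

N = 18

T = 2πm/(qB) = 2π(1.67×10^-27) / [(1×1.60×10^-19)(0.468)] = 1.4013×10^-7 s.
N = t/T = 2.59×10^-6 / 1.4013×10^-7 ≈ 18.48, so 18 complete revolutions.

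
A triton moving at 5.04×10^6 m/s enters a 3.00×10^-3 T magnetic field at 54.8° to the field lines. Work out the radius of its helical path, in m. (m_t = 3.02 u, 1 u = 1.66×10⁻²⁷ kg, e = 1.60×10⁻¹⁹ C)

Only the perpendicular component v⊥ = v sin54.8° = 4.12×10^6 m/s is bent by the field.
r = m v⊥ /(qB) = (5.01×10^-27)(4.12×10^6) / [(1×1.60×10^-19)(3.00×10^-3)] = 43.0 m.

r ≈ 43.0 m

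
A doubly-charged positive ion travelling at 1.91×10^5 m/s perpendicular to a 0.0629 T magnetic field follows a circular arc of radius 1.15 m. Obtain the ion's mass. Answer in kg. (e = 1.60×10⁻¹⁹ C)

m ≈ 1.21×10^-25 kg

qvB = mv²/r ⇒ m = qBr/v.
m = (2×1.60×10^-19)(0.0629)(1.15) / (1.91×10^5) = 1.21×10^-25 kg.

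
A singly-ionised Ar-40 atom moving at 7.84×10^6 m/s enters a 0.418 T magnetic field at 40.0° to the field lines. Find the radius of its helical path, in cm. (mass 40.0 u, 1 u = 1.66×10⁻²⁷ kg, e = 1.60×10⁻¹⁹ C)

Only the perpendicular component v⊥ = v sin40.0° = 5.04×10^6 m/s is bent by the field.
r = m v⊥ /(qB) = (6.64×10^-26)(5.04×10^6) / [(1×1.60×10^-19)(0.418)] = 5.00 m.

r ≈ 500 cm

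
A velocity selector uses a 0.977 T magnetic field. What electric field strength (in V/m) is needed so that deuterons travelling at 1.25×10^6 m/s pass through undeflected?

qE = qvB ⇒ E = vB = (1.25×10^6)(0.977) = 1.22×10^6 V/m.

E ≈ 1.22×10^6 V/m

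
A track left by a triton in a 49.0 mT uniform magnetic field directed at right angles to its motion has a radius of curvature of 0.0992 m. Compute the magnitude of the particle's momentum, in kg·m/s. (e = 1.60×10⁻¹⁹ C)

p ≈ 7.78×10^-22 kg·m/s

Since qvB = mv²/r, the momentum p = mv = qBr.
p = (1×1.60×10^-19)(0.0490)(0.0992) = 7.78×10^-22 kg·m/s.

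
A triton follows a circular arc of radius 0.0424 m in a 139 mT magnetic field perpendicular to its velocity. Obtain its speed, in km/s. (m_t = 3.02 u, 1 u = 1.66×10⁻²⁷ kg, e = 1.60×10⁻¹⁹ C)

v ≈ 188 km/s

From qvB = mv²/r, v = qBr/m.
v = (1×1.60×10^-19)(0.139)(0.0424) / (5.01×10^-27) = 1.88×10^5 m/s.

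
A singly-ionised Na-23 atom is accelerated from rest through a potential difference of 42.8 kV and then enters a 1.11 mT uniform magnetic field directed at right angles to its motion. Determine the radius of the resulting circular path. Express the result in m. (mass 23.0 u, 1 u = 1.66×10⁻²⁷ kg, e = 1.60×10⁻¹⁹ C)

The kinetic energy gained is K = qV = (1×1.60×10^-19)(4.28×10^4) = 6.85×10^-15 J.
v = √(2K/m) = 5.99×10^5 m/s.
r = mv/(qB) = (3.82×10^-26)(5.99×10^5) / [(1×1.60×10^-19)(1.11×10^-3)] = 129 m.

r ≈ 129 m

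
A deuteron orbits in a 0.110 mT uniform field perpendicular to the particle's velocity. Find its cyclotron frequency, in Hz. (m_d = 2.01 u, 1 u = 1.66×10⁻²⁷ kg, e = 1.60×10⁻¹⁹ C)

f = qB/(2πm) = (1×1.60×10^-19)(1.10×10^-4) / [2π(3.34×10^-27)] = 840 Hz.

f ≈ 840 Hz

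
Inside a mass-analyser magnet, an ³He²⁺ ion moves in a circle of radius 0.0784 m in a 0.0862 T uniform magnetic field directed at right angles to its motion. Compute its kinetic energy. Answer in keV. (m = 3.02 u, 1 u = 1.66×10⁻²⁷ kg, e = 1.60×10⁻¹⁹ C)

K ≈ 2.92 keV

v = qBr/m = (2×1.60×10^-19)(0.0862)(0.0784) / (5.01×10^-27) = 4.31×10^5 m/s.
K = ½mv² = 0.5·(5.01×10^-27)·(4.31×10^5)² = 4.66×10^-16 J = 2.92 keV.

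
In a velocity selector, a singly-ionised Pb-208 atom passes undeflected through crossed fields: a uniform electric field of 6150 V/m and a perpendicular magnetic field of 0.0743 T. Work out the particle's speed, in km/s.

For zero net force, qE = qvB, so v = E/B.
v = (6150) / (0.0743) = 8.28×10^4 m/s.

v ≈ 82.8 km/s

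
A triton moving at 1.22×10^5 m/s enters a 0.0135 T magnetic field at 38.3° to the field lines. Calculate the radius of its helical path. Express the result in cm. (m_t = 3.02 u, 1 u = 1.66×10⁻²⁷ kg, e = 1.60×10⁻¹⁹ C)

Only the perpendicular component v⊥ = v sin38.3° = 7.56×10^4 m/s is bent by the field.
r = m v⊥ /(qB) = (5.01×10^-27)(7.56×10^4) / [(1×1.60×10^-19)(0.0135)] = 0.175 m.

r ≈ 17.5 cm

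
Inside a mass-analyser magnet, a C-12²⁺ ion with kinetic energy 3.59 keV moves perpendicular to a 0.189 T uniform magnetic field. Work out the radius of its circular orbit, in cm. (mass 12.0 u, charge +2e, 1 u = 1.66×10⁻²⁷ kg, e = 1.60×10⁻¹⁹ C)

Convert the energy: K = 3.59 keV = 5.74×10^-16 J.
v = √(2K/m) = √(2·5.74×10^-16/1.99×10^-26) = 2.40×10^5 m/s.
r = mv/(qB) = (1.99×10^-26)(2.40×10^5) / [(2×1.60×10^-19)(0.189)] = 0.0791 m.

r ≈ 7.91 cm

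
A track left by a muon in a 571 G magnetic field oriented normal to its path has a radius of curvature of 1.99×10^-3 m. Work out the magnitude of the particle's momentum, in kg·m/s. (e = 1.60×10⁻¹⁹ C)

p ≈ 1.82×10^-23 kg·m/s

Since qvB = mv²/r, the momentum p = mv = qBr.
p = (1×1.60×10^-19)(0.0571)(1.99×10^-3) = 1.82×10^-23 kg·m/s.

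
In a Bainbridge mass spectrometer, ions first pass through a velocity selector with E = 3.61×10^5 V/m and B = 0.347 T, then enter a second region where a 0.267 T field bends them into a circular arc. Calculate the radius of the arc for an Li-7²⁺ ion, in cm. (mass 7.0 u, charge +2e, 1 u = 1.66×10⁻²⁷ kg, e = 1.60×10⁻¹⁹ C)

r ≈ 14.1 cm

The selector passes v = E/B = 3.61×10^5/0.347 = 1.04×10^6 m/s.
In the deflection region, r = mv/(qB₂) = (1.16×10^-26)(1.04×10^6) / [(2×1.60×10^-19)(0.267)] = 0.141 m.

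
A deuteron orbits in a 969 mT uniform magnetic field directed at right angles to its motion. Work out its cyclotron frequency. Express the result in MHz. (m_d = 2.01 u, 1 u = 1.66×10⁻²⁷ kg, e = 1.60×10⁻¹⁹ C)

f = qB/(2πm) = (1×1.60×10^-19)(0.969) / [2π(3.34×10^-27)] = 7.40×10^6 Hz.

f ≈ 7.40 MHz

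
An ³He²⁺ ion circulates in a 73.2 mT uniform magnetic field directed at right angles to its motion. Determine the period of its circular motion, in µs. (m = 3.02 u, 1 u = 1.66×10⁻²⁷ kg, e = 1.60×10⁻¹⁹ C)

T ≈ 1.34 µs

The cyclotron period is independent of speed: T = 2πm/(qB).
T = 2π(5.01×10^-27) / [(2×1.60×10^-19)(0.0732)] = 1.34×10^-6 s.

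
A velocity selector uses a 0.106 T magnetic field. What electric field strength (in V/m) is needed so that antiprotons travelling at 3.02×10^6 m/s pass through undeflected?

E ≈ 3.20×10^5 V/m

qE = qvB ⇒ E = vB = (3.02×10^6)(0.106) = 3.20×10^5 V/m.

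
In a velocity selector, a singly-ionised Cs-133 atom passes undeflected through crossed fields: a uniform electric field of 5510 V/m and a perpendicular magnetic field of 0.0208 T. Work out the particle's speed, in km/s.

For zero net force, qE = qvB, so v = E/B.
v = (5510) / (0.0208) = 2.65×10^5 m/s.

v ≈ 265 km/s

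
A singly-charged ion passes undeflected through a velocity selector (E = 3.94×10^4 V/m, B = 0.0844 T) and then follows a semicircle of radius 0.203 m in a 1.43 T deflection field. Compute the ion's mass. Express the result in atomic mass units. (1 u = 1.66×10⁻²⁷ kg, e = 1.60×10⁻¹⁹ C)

v = E/B₁ = 4.67×10^5 m/s.
From r = mv/(qB₂), m = qB₂r/v = (1×1.60×10^-19)(1.43)(0.203) / (4.67×10^5) = 9.95×10^-26 kg.
In atomic mass units: m = 9.95×10^-26 / 1.66×10^-27 = 59.9 u.

m ≈ 59.9 u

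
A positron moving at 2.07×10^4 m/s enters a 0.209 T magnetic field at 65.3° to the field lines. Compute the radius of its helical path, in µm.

Only the perpendicular component v⊥ = v sin65.3° = 1.88×10^4 m/s is bent by the field.
r = m v⊥ /(qB) = (9.11×10^-31)(1.88×10^4) / [(1×1.60×10^-19)(0.209)] = 5.12×10^-7 m.

r ≈ 0.512 µm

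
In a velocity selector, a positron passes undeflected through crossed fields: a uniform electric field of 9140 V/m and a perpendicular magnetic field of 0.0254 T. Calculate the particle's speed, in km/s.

v ≈ 360 km/s

For zero net force, qE = qvB, so v = E/B.
v = (9140) / (0.0254) = 3.60×10^5 m/s.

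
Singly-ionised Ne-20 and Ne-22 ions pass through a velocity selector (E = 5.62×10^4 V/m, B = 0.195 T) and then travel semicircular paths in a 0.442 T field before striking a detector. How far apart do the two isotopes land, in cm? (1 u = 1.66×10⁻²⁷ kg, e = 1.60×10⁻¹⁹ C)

Both emerge at v = E/B₁ = 2.88×10^5 m/s.
r = mv/(qB₂), so r₁ = 0.1353 m and r₂ = 0.1488 m, giving Δr = 0.0135 m.
After a semicircle each ion lands a diameter 2r from the entry slit, so the separation is 2Δr = 0.0271 m.

Δd ≈ 2.71 cm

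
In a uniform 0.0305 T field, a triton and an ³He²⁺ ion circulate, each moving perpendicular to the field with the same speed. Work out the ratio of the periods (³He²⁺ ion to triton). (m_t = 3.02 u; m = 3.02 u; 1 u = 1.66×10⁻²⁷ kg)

ratio ≈ 0.500

T = 2πm/(qB) is independent of speed, so T₂/T₁ = (m₂/q₂)/(m₁/q₁).
T_{³He²⁺ ion}/T_{triton} = (5.01×10^-27/2e) / (5.01×10^-27/1e) = 0.500.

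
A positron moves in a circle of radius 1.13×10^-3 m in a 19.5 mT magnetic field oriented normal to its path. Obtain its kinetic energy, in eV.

v = qBr/m = (1×1.60×10^-19)(0.0195)(1.13×10^-3) / (9.11×10^-31) = 3.87×10^6 m/s.
K = ½mv² = 0.5·(9.11×10^-31)·(3.87×10^6)² = 6.82×10^-18 J = 42.6 eV.

K ≈ 42.6 eV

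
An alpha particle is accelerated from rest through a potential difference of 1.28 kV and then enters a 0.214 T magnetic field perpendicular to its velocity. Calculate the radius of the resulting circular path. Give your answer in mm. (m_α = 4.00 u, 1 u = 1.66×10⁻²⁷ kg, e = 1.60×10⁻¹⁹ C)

The kinetic energy gained is K = qV = (2×1.60×10^-19)(1280) = 4.10×10^-16 J.
v = √(2K/m) = 3.51×10^5 m/s.
r = mv/(qB) = (6.64×10^-27)(3.51×10^5) / [(2×1.60×10^-19)(0.214)] = 0.0341 m.

r ≈ 34.1 mm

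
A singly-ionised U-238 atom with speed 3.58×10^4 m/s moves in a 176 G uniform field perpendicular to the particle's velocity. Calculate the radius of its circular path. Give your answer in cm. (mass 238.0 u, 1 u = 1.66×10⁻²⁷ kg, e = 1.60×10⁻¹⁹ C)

The magnetic force provides the centripetal force: qvB = mv²/r, so r = mv/(qB).
r = (3.95×10^-25 kg)(3.58×10^4 m/s) / [(1×1.60×10^-19 C)(0.0176 T)] = 5.02 m.

r ≈ 502 cm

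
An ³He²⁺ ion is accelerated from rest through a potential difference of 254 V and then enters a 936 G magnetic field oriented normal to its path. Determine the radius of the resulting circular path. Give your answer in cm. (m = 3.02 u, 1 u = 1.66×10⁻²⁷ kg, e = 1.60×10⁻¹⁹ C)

The kinetic energy gained is K = qV = (2×1.60×10^-19)(254) = 8.13×10^-17 J.
v = √(2K/m) = 1.80×10^5 m/s.
r = mv/(qB) = (5.01×10^-27)(1.80×10^5) / [(2×1.60×10^-19)(0.0936)] = 0.0301 m.

r ≈ 3.01 cm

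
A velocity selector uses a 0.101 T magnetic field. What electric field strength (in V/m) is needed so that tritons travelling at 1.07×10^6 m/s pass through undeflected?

qE = qvB ⇒ E = vB = (1.07×10^6)(0.101) = 1.08×10^5 V/m.

E ≈ 1.08×10^5 V/m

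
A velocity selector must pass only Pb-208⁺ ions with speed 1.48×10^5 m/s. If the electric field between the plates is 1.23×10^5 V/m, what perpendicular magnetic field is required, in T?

B ≈ 0.831 T

qE = qvB ⇒ B = E/v = (1.23×10^5) / (1.48×10^5) = 0.831 T.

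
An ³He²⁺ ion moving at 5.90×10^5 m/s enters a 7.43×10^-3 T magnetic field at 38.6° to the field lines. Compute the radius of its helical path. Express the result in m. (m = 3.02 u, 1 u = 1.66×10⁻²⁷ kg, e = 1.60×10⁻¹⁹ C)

Only the perpendicular component v⊥ = v sin38.6° = 3.68×10^5 m/s is bent by the field.
r = m v⊥ /(qB) = (5.01×10^-27)(3.68×10^5) / [(2×1.60×10^-19)(7.43×10^-3)] = 0.776 m.

r ≈ 0.776 m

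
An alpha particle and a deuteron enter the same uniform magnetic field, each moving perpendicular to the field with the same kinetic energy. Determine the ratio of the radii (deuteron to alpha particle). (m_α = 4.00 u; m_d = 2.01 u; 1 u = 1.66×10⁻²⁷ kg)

r = √(2mK)/(qB) ⇒ at equal K, r ∝ √m/q.
r_{deuteron}/r_{alpha particle} = 1.42.

ratio ≈ 1.42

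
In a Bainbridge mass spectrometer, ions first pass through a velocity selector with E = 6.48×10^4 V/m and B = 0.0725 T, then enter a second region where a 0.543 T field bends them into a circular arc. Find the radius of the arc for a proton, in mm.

The selector passes v = E/B = 6.48×10^4/0.0725 = 8.94×10^5 m/s.
In the deflection region, r = mv/(qB₂) = (1.67×10^-27)(8.94×10^5) / [(1×1.60×10^-19)(0.543)] = 0.0172 m.

r ≈ 17.2 mm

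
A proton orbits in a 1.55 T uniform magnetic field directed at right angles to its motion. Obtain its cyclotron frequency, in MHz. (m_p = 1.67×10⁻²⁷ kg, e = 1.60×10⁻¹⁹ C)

f ≈ 23.6 MHz

f = qB/(2πm) = (1×1.60×10^-19)(1.55) / [2π(1.67×10^-27)] = 2.36×10^7 Hz.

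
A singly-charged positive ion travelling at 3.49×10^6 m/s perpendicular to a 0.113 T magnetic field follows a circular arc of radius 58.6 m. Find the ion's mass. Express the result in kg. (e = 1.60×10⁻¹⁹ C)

m ≈ 3.04×10^-25 kg

qvB = mv²/r ⇒ m = qBr/v.
m = (1×1.60×10^-19)(0.113)(58.6) / (3.49×10^6) = 3.04×10^-25 kg.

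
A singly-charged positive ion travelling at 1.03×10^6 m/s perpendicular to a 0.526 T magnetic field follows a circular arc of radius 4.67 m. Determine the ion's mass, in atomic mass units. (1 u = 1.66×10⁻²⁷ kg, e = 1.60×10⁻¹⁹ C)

m ≈ 230 u

qvB = mv²/r ⇒ m = qBr/v.
m = (1×1.60×10^-19)(0.526)(4.67) / (1.03×10^6) = 3.82×10^-25 kg = 230 u.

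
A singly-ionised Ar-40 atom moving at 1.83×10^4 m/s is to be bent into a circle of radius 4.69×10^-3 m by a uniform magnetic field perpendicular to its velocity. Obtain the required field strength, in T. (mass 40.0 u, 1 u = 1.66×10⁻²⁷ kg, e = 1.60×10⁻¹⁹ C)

qvB = mv²/r gives B = mv/(qr).
B = (6.64×10^-26)(1.83×10^4) / [(1×1.60×10^-19)(4.69×10^-3)] = 1.62 T.

B ≈ 1.62 T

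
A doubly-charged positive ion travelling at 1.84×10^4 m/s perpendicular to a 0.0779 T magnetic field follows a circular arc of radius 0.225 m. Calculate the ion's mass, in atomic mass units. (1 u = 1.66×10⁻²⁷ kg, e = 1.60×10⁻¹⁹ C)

qvB = mv²/r ⇒ m = qBr/v.
m = (2×1.60×10^-19)(0.0779)(0.225) / (1.84×10^4) = 3.05×10^-25 kg = 184 u.

m ≈ 184 u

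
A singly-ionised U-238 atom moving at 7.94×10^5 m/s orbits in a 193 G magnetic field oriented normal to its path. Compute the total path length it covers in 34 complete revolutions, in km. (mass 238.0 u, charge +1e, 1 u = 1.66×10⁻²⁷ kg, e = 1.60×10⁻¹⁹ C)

L ≈ 21.7 km

r = mv/(qB) = 102 m, so one revolution covers 2πr = 638 m.
In 34 revolutions: L = 34·2πr = 2.17×10^4 m.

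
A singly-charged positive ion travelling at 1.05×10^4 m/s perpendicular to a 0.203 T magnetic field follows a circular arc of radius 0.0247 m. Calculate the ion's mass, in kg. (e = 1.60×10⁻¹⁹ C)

m ≈ 7.64×10^-26 kg

qvB = mv²/r ⇒ m = qBr/v.
m = (1×1.60×10^-19)(0.203)(0.0247) / (1.05×10^4) = 7.64×10^-26 kg.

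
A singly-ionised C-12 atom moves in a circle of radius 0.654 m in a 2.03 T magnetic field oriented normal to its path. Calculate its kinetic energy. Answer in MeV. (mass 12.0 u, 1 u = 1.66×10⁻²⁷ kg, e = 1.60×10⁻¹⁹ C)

K ≈ 7.08 MeV

v = qBr/m = (1×1.60×10^-19)(2.03)(0.654) / (1.99×10^-26) = 1.07×10^7 m/s.
K = ½mv² = 0.5·(1.99×10^-26)·(1.07×10^7)² = 1.13×10^-12 J = 7.08 MeV.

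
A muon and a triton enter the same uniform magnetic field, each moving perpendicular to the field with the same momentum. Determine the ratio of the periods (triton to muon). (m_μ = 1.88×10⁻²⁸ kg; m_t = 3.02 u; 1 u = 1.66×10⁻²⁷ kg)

T = 2πm/(qB) is independent of speed, so T₂/T₁ = (m₂/q₂)/(m₁/q₁).
T_{triton}/T_{muon} = (5.01×10^-27/1e) / (1.88×10^-28/1e) = 26.7.

ratio ≈ 26.7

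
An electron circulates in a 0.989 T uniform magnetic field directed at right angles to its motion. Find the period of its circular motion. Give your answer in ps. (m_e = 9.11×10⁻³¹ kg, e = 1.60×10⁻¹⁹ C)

T ≈ 36.2 ps

The cyclotron period is independent of speed: T = 2πm/(qB).
T = 2π(9.11×10^-31) / [(1×1.60×10^-19)(0.989)] = 3.62×10^-11 s.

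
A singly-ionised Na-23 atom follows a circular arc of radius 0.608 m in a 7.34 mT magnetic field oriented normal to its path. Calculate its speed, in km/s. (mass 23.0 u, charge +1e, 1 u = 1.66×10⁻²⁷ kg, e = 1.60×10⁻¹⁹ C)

From qvB = mv²/r, v = qBr/m.
v = (1×1.60×10^-19)(7.34×10^-3)(0.608) / (3.82×10^-26) = 1.87×10^4 m/s.

v ≈ 18.7 km/s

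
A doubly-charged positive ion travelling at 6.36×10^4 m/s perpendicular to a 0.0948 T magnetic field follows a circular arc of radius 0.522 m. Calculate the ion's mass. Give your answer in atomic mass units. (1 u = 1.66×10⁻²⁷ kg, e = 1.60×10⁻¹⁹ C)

qvB = mv²/r ⇒ m = qBr/v.
m = (2×1.60×10^-19)(0.0948)(0.522) / (6.36×10^4) = 2.49×10^-25 kg = 150 u.

m ≈ 150 u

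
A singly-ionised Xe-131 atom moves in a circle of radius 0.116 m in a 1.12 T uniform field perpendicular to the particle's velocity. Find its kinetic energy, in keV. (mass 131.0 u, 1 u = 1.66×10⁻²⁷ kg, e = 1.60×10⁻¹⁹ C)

v = qBr/m = (1×1.60×10^-19)(1.12)(0.116) / (2.17×10^-25) = 9.56×10^4 m/s.
K = ½mv² = 0.5·(2.17×10^-25)·(9.56×10^4)² = 9.94×10^-16 J = 6.21 keV.

K ≈ 6.21 keV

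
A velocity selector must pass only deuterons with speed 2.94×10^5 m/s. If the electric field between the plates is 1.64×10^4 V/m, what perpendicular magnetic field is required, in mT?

qE = qvB ⇒ B = E/v = (1.64×10^4) / (2.94×10^5) = 0.0558 T.

B ≈ 55.8 mT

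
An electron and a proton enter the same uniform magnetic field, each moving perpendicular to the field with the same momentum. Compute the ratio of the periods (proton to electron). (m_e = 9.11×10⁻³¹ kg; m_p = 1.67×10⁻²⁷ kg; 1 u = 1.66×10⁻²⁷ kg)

T = 2πm/(qB) is independent of speed, so T₂/T₁ = (m₂/q₂)/(m₁/q₁).
T_{proton}/T_{electron} = (1.67×10^-27/1e) / (9.11×10^-31/1e) = 1830.

ratio ≈ 1830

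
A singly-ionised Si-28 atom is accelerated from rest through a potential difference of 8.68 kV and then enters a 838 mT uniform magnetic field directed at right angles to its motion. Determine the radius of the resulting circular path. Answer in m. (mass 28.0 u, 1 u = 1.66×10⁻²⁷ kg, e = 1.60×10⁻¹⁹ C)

The kinetic energy gained is K = qV = (1×1.60×10^-19)(8680) = 1.39×10^-15 J.
v = √(2K/m) = 2.44×10^5 m/s.
r = mv/(qB) = (4.65×10^-26)(2.44×10^5) / [(1×1.60×10^-19)(0.838)] = 0.0847 m.

r ≈ 0.0847 m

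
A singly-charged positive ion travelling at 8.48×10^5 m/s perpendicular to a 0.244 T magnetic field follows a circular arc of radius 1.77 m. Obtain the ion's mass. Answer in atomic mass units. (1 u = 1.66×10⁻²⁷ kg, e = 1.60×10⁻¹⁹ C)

m ≈ 49.1 u

qvB = mv²/r ⇒ m = qBr/v.
m = (1×1.60×10^-19)(0.244)(1.77) / (8.48×10^5) = 8.15×10^-26 kg = 49.1 u.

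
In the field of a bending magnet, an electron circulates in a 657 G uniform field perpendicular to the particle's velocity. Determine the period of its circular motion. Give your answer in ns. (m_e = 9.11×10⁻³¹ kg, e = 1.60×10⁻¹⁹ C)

The cyclotron period is independent of speed: T = 2πm/(qB).
T = 2π(9.11×10^-31) / [(1×1.60×10^-19)(0.0657)] = 5.45×10^-10 s.

T ≈ 0.545 ns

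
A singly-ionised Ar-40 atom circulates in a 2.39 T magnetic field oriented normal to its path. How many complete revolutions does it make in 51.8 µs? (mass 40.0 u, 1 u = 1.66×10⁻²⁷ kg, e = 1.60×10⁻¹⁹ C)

T = 2πm/(qB) = 2π(6.64×10^-26) / [(1×1.60×10^-19)(2.39)] = 1.0910×10^-6 s.
N = t/T = 5.18×10^-5 / 1.0910×10^-6 ≈ 47.48, so 47 complete revolutions.

N = 47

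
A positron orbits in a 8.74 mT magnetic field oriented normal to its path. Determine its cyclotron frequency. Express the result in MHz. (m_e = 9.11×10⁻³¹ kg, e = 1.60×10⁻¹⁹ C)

f ≈ 244 MHz

f = qB/(2πm) = (1×1.60×10^-19)(8.74×10^-3) / [2π(9.11×10^-31)] = 2.44×10^8 Hz.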